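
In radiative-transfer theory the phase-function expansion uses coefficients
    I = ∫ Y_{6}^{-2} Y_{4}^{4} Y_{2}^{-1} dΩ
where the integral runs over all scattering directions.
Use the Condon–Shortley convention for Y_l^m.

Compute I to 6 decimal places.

m-sum = -2 + 4 − 1 = 1 ≠ 0 ⇒ I = 0

0.000000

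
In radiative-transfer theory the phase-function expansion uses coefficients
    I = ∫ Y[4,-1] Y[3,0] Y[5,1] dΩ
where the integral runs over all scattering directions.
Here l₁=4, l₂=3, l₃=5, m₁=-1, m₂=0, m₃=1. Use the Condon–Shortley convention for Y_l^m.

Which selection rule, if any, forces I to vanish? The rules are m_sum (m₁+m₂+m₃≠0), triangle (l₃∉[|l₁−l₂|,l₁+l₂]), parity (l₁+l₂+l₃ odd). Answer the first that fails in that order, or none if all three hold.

m₁+m₂+m₃ = -1 + 0 + 1 = 0  ✓
triangle: |4−3|=1 ≤ l₃=5 ≤ 4+3=7  ✓
parity: l₁+l₂+l₃ = 12 is even  ✓

none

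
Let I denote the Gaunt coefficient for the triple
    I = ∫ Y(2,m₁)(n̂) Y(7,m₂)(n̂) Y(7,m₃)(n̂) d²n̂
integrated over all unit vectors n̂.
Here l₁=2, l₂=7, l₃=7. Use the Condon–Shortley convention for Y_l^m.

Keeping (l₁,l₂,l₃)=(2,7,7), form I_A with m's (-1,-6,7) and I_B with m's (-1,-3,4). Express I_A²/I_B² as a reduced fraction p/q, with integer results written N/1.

Shared (l₁,l₂,l₃)=(2,7,7): N and (l;000)² cancel in I_A²/I_B².
A: Δ = 2!·2!·12!/17! = 1/185640; Racah Σ t=1..1: t=1:−1/958003200 = -1/958003200; ⇒ 3j(2 7 7; -1 -6 7)² = 13/680, sgn -1
B: Δ = 2!·2!·12!/17! = 1/185640; Racah Σ t=1..2: t=1:−1/4354560 t=2:+1/14515200 = -1/6220800; ⇒ 3j(2 7 7; -1 -3 4)² = 77/4420, sgn +1
I_A²/I_B² = (13/680)/(77/4420) = 169/154

169/154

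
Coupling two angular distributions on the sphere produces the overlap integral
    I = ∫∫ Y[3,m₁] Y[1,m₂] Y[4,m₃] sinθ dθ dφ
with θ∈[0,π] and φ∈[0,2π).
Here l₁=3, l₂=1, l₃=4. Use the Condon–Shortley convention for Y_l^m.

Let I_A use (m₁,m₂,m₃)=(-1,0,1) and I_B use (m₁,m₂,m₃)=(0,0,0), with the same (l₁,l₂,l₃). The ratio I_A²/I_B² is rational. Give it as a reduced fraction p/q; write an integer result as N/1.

15/16

Shared (l₁,l₂,l₃)=(3,1,4): N and (l;000)² cancel in I_A²/I_B².
A: Δ = 0!·6!·2!/9! = 1/252; Racah Σ t=0..0: t=0:+1/48 = 1/48; ⇒ 3j(3 1 4; -1 0 1)² = 5/84, sgn -1
B: Δ = 0!·6!·2!/9! = 1/252; Racah Σ t=0..0: t=0:+1/36 = 1/36; ⇒ 3j(3 1 4; 0 0 0)² = 4/63, sgn +1
I_A²/I_B² = (5/84)/(4/63) = 15/16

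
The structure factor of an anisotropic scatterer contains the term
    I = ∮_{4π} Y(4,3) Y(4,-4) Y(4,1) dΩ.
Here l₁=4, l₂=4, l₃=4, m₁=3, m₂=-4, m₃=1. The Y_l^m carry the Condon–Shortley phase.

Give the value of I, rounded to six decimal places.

Rules hold: Σm=0, L=12 even, 0≤4≤8.
N = 9·9·9 = 729
Δ = 4!·4!·4!/13! = 1/450450
Racah Σ t=0..4: t=0:+1/13824 t=1:−1/216 t=2:+1/64 t=3:−1/216 t=4:+1/13824 = 5/768
⇒ 3j(4 4 4; 0 0 0)² = 18/1001, sgn +1
Racah Σ t=0..0: t=0:+1/3456 = 1/3456
⇒ 3j(4 4 4; 3 -4 1)² = 35/1287, sgn -1
4πI² = N·(3j₀)²·(3jₘ)² = 7290/20449
I = -1·√(0.356497/4π) = -0.16843130

-0.168431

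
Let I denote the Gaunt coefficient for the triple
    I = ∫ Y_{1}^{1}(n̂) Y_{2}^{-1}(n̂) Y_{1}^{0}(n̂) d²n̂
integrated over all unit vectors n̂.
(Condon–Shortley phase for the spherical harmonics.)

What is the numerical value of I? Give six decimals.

-0.218510

Checks pass: Σm=0; 4 even; l₃=1∈[1,3].
(2·1+1)(2·2+1)(2·1+1) = 45
Δ: 2! 0! 2! / 5! → 1/30
sum: t=1:−1/1 = -1/1
3j²(1 2 1; 0 0 0) = Δ·Π!·Σ² = 2/15  (sign +1)
sum: t=0:+1/2 = 1/2
3j²(1 2 1; 1 -1 0) = Δ·Π!·Σ² = 1/10  (sign -1)
combine: 4πI² = 45·2/15·1/10 = 3/5
take √, sign -1: I = -0.21850969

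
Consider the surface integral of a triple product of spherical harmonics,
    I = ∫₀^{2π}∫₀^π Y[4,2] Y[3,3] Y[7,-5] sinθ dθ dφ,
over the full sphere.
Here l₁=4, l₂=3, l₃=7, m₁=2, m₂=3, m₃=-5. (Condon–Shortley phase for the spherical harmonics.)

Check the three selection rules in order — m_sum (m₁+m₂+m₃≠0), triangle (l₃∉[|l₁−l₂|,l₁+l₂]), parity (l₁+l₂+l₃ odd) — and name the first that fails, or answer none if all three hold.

none

m₁+m₂+m₃ = 2 + 3 − 5 = 0  ✓
triangle: |4−3|=1 ≤ l₃=7 ≤ 4+3=7  ✓
parity: l₁+l₂+l₃ = 14 is even  ✓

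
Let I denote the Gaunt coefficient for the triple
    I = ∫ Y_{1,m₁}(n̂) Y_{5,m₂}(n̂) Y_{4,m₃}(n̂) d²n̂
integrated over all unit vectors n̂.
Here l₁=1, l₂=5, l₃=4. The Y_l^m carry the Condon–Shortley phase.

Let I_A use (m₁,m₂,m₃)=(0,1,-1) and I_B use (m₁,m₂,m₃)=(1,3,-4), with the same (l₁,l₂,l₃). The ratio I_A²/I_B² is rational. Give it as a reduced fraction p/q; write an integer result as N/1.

24/1

Same 1,5,4: normalisation and zero-m 3j drop out of the ratio.
A: Δ: 2! 0! 8! / 11! → 1/495; sum: t=1:−1/720 = -1/720; 3j²(1 5 4; 0 1 -1) = Δ·Π!·Σ² = 8/165  (sign +1)
B: Δ: 2! 0! 8! / 11! → 1/495; sum: t=0:+1/80640 = 1/80640; 3j²(1 5 4; 1 3 -4) = Δ·Π!·Σ² = 1/495  (sign +1)
I_A²/I_B² = (8/165)/(1/495) = 24/1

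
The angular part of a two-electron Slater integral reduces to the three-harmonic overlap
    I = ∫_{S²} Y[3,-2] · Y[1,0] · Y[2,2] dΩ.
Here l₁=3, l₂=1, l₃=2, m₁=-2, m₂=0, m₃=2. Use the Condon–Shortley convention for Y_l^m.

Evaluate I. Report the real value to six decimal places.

0.184674

m-sum 0 ✓  L=6 even ✓  2≤2≤4 ✓
Π(2lᵢ+1) = 7×3×5 = 105
triangle coeff Δ(3,1,2) = 1/105
Σ_t [1,1]: t=1:−1/4 = -1/4
(3j)²=3/35 [(3 1 2; 0 0 0)], sign=-1
Σ_t [1,1]: t=1:−1/24 = -1/24
(3j)²=1/21 [(3 1 2; -2 0 2)], sign=-1
⇒ 4πI² = 3/7
I = (+1)√(3/7/(4π)) = 0.18467439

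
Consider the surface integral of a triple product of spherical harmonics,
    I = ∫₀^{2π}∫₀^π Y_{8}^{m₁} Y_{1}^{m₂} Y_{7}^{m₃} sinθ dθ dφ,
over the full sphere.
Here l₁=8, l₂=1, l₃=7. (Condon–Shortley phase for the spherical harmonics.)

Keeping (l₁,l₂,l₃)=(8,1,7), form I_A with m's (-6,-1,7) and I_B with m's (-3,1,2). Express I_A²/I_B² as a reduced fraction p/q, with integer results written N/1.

l's match ⇒ only the (l;m) 3-j factors differ between A and B.
A: triangle coeff Δ(8,1,7) = 1/2040; Σ_t [0,0]: t=0:+1/174356582400 = 1/174356582400; (3j)²=1/2040 [(8 1 7; -6 -1 7)], sign=+1
B: triangle coeff Δ(8,1,7) = 1/2040; Σ_t [2,2]: t=2:+1/87091200 = 1/87091200; (3j)²=11/408 [(8 1 7; -3 1 2)], sign=-1
I_A²/I_B² = (1/2040)/(11/408) = 1/55

1/55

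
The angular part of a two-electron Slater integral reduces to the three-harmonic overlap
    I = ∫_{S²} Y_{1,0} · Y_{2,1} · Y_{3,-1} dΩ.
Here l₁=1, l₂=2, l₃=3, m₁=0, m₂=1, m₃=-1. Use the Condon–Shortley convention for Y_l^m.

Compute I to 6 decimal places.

-0.233597

Checks pass: Σm=0; 6 even; l₃=3∈[1,3].
(2·1+1)(2·2+1)(2·3+1) = 105
Δ: 0! 2! 4! / 7! → 1/105
sum: t=0:+1/4 = 1/4
3j²(1 2 3; 0 0 0) = Δ·Π!·Σ² = 3/35  (sign -1)
sum: t=0:+1/6 = 1/6
3j²(1 2 3; 0 1 -1) = Δ·Π!·Σ² = 8/105  (sign +1)
combine: 4πI² = 105·3/35·8/105 = 24/35
take √, sign -1: I = -0.23359668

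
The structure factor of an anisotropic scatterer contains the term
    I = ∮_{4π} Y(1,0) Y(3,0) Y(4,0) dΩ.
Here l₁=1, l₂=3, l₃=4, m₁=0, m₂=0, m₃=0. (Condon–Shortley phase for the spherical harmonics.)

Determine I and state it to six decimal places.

0.246233

Checks pass: Σm=0; 8 even; l₃=4∈[2,4].
(2·1+1)(2·3+1)(2·4+1) = 189
Δ: 0! 2! 6! / 9! → 1/252
sum: t=0:+1/36 = 1/36
3j²(1 3 4; 0 0 0) = Δ·Π!·Σ² = 4/63  (sign +1)
(m-triple is (0,0,0) — same symbol as above.)
combine: 4πI² = 189·4/63·4/63 = 16/21
take √, sign +1: I = 0.24623252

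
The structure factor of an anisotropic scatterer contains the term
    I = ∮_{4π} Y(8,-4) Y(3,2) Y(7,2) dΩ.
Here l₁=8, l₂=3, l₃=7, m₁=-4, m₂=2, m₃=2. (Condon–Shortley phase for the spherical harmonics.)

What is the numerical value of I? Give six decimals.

0.021050

Rules hold: Σm=0, L=18 even, 5≤7≤11.
N = 17·7·15 = 1785
Δ = 4!·12!·2!/19! = 1/5290740
Racah Σ t=1..3: t=1:−1/7257600 t=2:+1/2073600 t=3:−1/7257600 = 1/4838400
⇒ 3j(8 3 7; 0 0 0)² = 252/20995, sgn -1
Racah Σ t=3..4: t=3:−1/26127360 t=4:+1/23224320 = 1/209018880
⇒ 3j(8 3 7; -4 2 2)² = 275/1058148, sgn -1
4πI² = N·(3j₀)²·(3jₘ)² = 5775/1037153
I = +1·√(0.00556813/4π) = 0.02104988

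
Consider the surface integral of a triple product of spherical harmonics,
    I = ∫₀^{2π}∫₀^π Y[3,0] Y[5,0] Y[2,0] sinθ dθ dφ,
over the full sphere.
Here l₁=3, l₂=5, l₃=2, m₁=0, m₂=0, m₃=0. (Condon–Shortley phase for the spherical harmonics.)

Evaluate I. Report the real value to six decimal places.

Checks pass: Σm=0; 10 even; l₃=2∈[2,8].
(2·3+1)(2·5+1)(2·2+1) = 385
Δ: 6! 0! 4! / 11! → 1/2310
sum: t=3:−1/144 = -1/144
3j²(3 5 2; 0 0 0) = Δ·Π!·Σ² = 10/231  (sign -1)
(m-triple is (0,0,0) — same symbol as above.)
combine: 4πI² = 385·10/231·10/231 = 500/693
take √, sign +1: I = 0.23961470

0.239615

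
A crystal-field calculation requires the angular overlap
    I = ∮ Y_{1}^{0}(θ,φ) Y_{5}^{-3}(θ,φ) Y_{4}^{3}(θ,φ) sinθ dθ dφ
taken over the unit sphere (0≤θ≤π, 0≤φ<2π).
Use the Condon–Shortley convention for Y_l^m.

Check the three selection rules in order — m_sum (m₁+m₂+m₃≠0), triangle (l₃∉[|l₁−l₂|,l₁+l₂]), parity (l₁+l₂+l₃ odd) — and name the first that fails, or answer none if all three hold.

m₁+m₂+m₃ = 0 − 3 + 3 = 0  ✓
triangle: |1−5|=4 ≤ l₃=4 ≤ 1+5=6  ✓
parity: l₁+l₂+l₃ = 10 is even  ✓

none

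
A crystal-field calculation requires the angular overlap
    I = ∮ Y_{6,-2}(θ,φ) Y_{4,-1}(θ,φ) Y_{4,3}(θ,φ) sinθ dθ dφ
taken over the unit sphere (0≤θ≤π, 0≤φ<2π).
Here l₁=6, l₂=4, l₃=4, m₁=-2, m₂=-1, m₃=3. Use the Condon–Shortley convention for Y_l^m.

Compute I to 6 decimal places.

-0.165283

m-sum 0 ✓  L=14 even ✓  2≤4≤10 ✓
Π(2lᵢ+1) = 13×9×9 = 1053
triangle coeff Δ(6,4,4) = 1/1261260
Σ_t [2,4]: t=2:+1/4608 t=3:−1/1296 t=4:+1/4608 = -7/20736
(3j)²=20/1287 [(6 4 4; 0 0 0)], sign=-1
Σ_t [2,3]: t=2:+1/34560 t=3:−1/8640 = -1/11520
(3j)²=3/143 [(6 4 4; -2 -1 3)], sign=+1
⇒ 4πI² = 540/1573
I = (-1)√(540/1573/(4π)) = -0.16528277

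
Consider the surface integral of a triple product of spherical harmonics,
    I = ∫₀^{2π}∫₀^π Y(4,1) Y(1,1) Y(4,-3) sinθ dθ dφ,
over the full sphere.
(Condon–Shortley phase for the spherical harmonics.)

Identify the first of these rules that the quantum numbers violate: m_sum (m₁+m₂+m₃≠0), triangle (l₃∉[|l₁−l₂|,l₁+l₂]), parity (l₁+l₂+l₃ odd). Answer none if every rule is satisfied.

Σmᵢ = -1  ✗
l₃∈[|l₁−l₂|,l₁+l₂]=[3,5], have l₃=4
Σlᵢ = 9 ⇒ odd

m_sum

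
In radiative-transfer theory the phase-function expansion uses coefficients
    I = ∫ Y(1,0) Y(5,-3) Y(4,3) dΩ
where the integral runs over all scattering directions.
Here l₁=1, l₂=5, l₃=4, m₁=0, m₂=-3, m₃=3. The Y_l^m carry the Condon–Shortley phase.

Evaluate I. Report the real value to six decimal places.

Rules hold: Σm=0, L=10 even, 4≤4≤6.
N = 3·11·9 = 297
Δ = 2!·0!·8!/11! = 1/495
Racah Σ t=1..1: t=1:−1/576 = -1/576
⇒ 3j(1 5 4; 0 0 0)² = 5/99, sgn -1
Racah Σ t=1..1: t=1:−1/5040 = -1/5040
⇒ 3j(1 5 4; 0 -3 3)² = 16/495, sgn +1
4πI² = N·(3j₀)²·(3jₘ)² = 16/33
I = -1·√(0.484848/4π) = -0.19642560

-0.196426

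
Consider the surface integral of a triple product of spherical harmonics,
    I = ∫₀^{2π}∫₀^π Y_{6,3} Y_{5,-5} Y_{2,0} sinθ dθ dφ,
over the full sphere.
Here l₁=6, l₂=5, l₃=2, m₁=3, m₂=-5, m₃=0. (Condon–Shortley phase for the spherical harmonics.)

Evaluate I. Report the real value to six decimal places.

m-sum = 3 − 5 + 0 = -2 ≠ 0 ⇒ I = 0

0.000000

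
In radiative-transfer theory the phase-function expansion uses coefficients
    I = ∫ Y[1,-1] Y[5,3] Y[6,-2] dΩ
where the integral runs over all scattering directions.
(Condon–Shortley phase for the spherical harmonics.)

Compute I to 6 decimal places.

Rules hold: Σm=0, L=12 even, 4≤6≤6.
N = 3·11·13 = 429
Δ = 0!·2!·10!/13! = 1/858
Racah Σ t=0..0: t=0:+1/14400 = 1/14400
⇒ 3j(1 5 6; 0 0 0)² = 6/143, sgn +1
Racah Σ t=0..0: t=0:+1/161280 = 1/161280
⇒ 3j(1 5 6; -1 3 -2)² = 1/143, sgn +1
4πI² = N·(3j₀)²·(3jₘ)² = 18/143
I = +1·√(0.125874/4π) = 0.10008369

0.100084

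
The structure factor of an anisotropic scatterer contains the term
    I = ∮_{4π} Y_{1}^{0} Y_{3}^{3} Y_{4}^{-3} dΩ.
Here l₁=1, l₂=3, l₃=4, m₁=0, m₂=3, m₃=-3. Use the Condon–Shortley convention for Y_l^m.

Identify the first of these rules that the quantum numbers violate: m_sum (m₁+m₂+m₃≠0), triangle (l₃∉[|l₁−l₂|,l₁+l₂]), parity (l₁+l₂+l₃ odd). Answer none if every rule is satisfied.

none

m₁+m₂+m₃ = 0 + 3 − 3 = 0  ✓
triangle: |1−3|=2 ≤ l₃=4 ≤ 1+3=4  ✓
parity: l₁+l₂+l₃ = 8 is even  ✓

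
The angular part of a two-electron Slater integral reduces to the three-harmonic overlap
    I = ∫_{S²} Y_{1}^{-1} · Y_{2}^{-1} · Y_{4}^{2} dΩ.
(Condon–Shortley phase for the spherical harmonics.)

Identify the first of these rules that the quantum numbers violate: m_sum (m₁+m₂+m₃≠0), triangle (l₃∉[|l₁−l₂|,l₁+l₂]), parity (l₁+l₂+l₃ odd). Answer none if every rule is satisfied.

triangle

Σmᵢ = 0  ✓
l₃∈[|l₁−l₂|,l₁+l₂]=[1,3], have l₃=4  ✗
Σlᵢ = 7 ⇒ odd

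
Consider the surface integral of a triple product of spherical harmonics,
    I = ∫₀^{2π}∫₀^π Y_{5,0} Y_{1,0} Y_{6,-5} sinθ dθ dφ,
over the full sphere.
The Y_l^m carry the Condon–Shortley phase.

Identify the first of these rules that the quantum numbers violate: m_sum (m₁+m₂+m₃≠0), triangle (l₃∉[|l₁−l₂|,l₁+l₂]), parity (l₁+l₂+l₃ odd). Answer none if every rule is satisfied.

Σmᵢ = -5  ✗
l₃∈[|l₁−l₂|,l₁+l₂]=[4,6], have l₃=6
Σlᵢ = 12 ⇒ even

m_sum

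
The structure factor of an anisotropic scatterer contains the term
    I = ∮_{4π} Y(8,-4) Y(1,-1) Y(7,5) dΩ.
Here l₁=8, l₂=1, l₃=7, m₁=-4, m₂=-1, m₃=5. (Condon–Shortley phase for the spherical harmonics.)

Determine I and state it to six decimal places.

0.074948

Checks pass: Σm=0; 16 even; l₃=7∈[7,9].
(2·8+1)(2·1+1)(2·7+1) = 765
Δ: 2! 14! 0! / 17! → 1/2040
sum: t=1:−1/25401600 = -1/25401600
3j²(8 1 7; 0 0 0) = Δ·Π!·Σ² = 8/255  (sign +1)
sum: t=0:+1/1916006400 = 1/1916006400
3j²(8 1 7; -4 -1 5) = Δ·Π!·Σ² = 1/340  (sign +1)
combine: 4πI² = 765·8/255·1/340 = 6/85
take √, sign +1: I = 0.07494820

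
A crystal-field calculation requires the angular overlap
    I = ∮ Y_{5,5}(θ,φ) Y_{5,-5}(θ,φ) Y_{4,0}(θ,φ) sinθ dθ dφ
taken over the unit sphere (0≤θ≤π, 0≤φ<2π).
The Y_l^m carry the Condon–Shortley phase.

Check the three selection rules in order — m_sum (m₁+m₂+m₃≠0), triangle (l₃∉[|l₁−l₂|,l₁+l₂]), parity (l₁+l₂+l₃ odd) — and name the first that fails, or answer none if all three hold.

none

m₁+m₂+m₃ = 5 − 5 + 0 = 0  ✓
triangle: |5−5|=0 ≤ l₃=4 ≤ 5+5=10  ✓
parity: l₁+l₂+l₃ = 14 is even  ✓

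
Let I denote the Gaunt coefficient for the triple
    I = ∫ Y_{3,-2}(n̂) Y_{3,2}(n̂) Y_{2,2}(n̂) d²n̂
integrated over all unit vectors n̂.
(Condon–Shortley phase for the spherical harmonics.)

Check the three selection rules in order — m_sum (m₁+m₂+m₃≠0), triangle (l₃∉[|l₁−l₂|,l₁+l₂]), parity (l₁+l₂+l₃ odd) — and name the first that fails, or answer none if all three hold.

m₁+m₂+m₃ = -2 + 2 + 2 = 2  ✗
triangle: |3−3|=0 ≤ l₃=2 ≤ 3+3=6
parity: l₁+l₂+l₃ = 8 is even

m_sum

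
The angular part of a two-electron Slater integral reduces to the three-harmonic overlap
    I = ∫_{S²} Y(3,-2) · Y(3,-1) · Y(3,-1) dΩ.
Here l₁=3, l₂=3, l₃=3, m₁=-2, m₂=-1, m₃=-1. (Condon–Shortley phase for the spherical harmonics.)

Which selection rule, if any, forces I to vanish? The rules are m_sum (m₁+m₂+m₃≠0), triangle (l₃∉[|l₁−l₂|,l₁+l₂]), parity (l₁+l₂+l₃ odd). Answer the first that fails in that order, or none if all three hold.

m_sum

Σmᵢ = -4  ✗
l₃∈[|l₁−l₂|,l₁+l₂]=[0,6], have l₃=3
Σlᵢ = 9 ⇒ odd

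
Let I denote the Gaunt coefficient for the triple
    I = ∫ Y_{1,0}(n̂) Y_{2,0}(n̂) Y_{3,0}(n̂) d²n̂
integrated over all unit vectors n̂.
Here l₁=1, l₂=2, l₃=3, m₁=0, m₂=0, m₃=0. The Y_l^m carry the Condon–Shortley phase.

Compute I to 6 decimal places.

Rules hold: Σm=0, L=6 even, 1≤3≤3.
N = 3·5·7 = 105
Δ = 0!·2!·4!/7! = 1/105
Racah Σ t=0..0: t=0:+1/4 = 1/4
⇒ 3j(1 2 3; 0 0 0)² = 3/35, sgn -1
(m-triple is (0,0,0) — same symbol as above.)
4πI² = N·(3j₀)²·(3jₘ)² = 27/35
I = +1·√(0.771429/4π) = 0.24776670

0.247767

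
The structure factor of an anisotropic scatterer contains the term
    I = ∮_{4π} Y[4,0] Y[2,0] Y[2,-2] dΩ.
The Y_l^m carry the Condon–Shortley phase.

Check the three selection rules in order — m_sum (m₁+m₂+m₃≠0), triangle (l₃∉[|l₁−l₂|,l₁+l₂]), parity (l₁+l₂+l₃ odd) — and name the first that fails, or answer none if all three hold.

Σmᵢ = -2  ✗
l₃∈[|l₁−l₂|,l₁+l₂]=[2,6], have l₃=2
Σlᵢ = 8 ⇒ even

m_sum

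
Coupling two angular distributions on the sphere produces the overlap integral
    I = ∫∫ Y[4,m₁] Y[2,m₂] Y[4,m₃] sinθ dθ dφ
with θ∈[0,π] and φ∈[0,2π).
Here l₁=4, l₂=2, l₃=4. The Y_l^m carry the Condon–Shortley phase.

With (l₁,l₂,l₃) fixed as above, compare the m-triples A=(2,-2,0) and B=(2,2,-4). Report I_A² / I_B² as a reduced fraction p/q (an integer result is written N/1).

Shared (l₁,l₂,l₃)=(4,2,4): N and (l;000)² cancel in I_A²/I_B².
A: Δ = 2!·6!·2!/11! = 1/13860; Racah Σ t=0..0: t=0:+1/192 = 1/192; ⇒ 3j(4 2 4; 2 -2 0)² = 3/77, sgn +1
B: Δ = 2!·6!·2!/11! = 1/13860; Racah Σ t=2..2: t=2:+1/2880 = 1/2880; ⇒ 3j(4 2 4; 2 2 -4)² = 2/165, sgn +1
I_A²/I_B² = (3/77)/(2/165) = 45/14

45/14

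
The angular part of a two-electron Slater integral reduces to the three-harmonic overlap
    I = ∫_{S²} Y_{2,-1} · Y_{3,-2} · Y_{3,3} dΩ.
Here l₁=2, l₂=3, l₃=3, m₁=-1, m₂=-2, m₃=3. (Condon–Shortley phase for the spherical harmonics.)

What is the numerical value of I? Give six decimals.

m-sum 0 ✓  L=8 even ✓  1≤3≤5 ✓
Π(2lᵢ+1) = 5×7×7 = 245
triangle coeff Δ(2,3,3) = 1/3780
Σ_t [0,2]: t=0:+1/24 t=1:−1/4 t=2:+1/24 = -1/6
(3j)²=4/105 [(2 3 3; 0 0 0)], sign=+1
Σ_t [1,1]: t=1:−1/48 = -1/48
(3j)²=5/84 [(2 3 3; -1 -2 3)], sign=-1
⇒ 4πI² = 5/9
I = (-1)√(5/9/(4π)) = -0.21026104

-0.210261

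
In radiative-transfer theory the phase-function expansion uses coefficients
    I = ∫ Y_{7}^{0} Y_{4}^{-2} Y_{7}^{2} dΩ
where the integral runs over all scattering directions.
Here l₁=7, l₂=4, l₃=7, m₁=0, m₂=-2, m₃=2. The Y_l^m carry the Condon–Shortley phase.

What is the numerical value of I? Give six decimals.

-0.112312

m-sum 0 ✓  L=18 even ✓  3≤7≤11 ✓
Π(2lᵢ+1) = 15×9×15 = 2025
triangle coeff Δ(7,4,7) = 1/58198140
Σ_t [0,4]: t=0:+1/17418240 t=1:−1/622080 t=2:+1/230400 t=3:−1/622080 t=4:+1/17418240 = 1/806400
(3j)²=2268/230945 [(7 4 7; 0 0 0)], sign=-1
Σ_t [0,2]: t=0:+1/2903040 t=1:−1/622080 t=2:+1/1382400 = -47/87091200
(3j)²=2209/277134 [(7 4 7; 0 -2 2)], sign=+1
⇒ 4πI² = 338175810/2133423721
I = (-1)√(338175810/2133423721/(4π)) = -0.11231242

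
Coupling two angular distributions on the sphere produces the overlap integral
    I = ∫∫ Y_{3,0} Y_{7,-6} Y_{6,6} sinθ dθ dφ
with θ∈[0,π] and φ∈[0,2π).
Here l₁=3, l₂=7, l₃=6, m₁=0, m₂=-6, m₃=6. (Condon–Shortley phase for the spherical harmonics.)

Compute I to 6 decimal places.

Checks pass: Σm=0; 16 even; l₃=6∈[4,10].
(2·3+1)(2·7+1)(2·6+1) = 1365
Δ: 4! 2! 10! / 17! → 1/2042040
sum: t=1:−1/207360 t=2:+1/57600 t=3:−1/207360 = 1/129600
3j²(3 7 6; 0 0 0) = Δ·Π!·Σ² = 168/12155  (sign +1)
sum: t=1:−1/43545600 = -1/43545600
3j²(3 7 6; 0 -6 6) = Δ·Π!·Σ² = 33/1190  (sign -1)
combine: 4πI² = 1365·168/12155·33/1190 = 756/1445
take √, sign -1: I = -0.20404316

-0.204043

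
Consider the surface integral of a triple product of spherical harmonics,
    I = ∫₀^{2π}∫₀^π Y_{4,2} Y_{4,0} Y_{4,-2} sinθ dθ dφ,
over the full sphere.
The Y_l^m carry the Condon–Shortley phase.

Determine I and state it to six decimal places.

-0.083698

Rules hold: Σm=0, L=12 even, 0≤4≤8.
N = 9·9·9 = 729
Δ = 4!·4!·4!/13! = 1/450450
Racah Σ t=0..4: t=0:+1/13824 t=1:−1/216 t=2:+1/64 t=3:−1/216 t=4:+1/13824 = 5/768
⇒ 3j(4 4 4; 0 0 0)² = 18/1001, sgn +1
Racah Σ t=0..2: t=0:+1/2304 t=1:−1/216 t=2:+1/384 = -11/6912
⇒ 3j(4 4 4; 2 0 -2)² = 11/1638, sgn -1
4πI² = N·(3j₀)²·(3jₘ)² = 729/8281
I = -1·√(0.0880328/4π) = -0.08369845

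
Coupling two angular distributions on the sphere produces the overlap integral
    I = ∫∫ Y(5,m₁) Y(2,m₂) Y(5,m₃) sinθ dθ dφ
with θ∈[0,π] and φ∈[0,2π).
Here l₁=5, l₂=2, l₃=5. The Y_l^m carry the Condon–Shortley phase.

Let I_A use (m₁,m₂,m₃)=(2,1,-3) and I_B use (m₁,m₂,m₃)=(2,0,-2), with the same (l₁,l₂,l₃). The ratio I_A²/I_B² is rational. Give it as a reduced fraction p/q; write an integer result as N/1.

Same 5,2,5: normalisation and zero-m 3j drop out of the ratio.
A: Δ: 2! 8! 2! / 13! → 1/38610; sum: t=1:−1/2880 t=2:+1/10080 = -1/4032; 3j²(5 2 5; 2 1 -3) = Δ·Π!·Σ² = 10/429  (sign -1)
B: Δ: 2! 8! 2! / 13! → 1/38610; sum: t=0:+1/2880 t=1:−1/1440 t=2:+1/20160 = -1/3360; 3j²(5 2 5; 2 0 -2) = Δ·Π!·Σ² = 6/715  (sign +1)
I_A²/I_B² = (10/429)/(6/715) = 25/9

25/9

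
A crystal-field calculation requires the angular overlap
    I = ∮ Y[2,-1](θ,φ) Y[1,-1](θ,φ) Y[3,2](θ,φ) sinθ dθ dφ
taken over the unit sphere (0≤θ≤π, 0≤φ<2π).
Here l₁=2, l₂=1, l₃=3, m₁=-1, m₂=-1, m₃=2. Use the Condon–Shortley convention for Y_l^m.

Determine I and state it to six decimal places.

0.261169

m-sum 0 ✓  L=6 even ✓  1≤3≤3 ✓
Π(2lᵢ+1) = 5×3×7 = 105
triangle coeff Δ(2,1,3) = 1/105
Σ_t [0,0]: t=0:+1/4 = 1/4
(3j)²=3/35 [(2 1 3; 0 0 0)], sign=-1
Σ_t [0,0]: t=0:+1/12 = 1/12
(3j)²=2/21 [(2 1 3; -1 -1 2)], sign=-1
⇒ 4πI² = 6/7
I = (+1)√(6/7/(4π)) = 0.26116903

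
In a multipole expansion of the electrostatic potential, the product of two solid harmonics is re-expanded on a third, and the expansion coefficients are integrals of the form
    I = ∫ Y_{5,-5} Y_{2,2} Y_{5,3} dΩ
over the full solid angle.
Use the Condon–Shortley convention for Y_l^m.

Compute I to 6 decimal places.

0.088588

Rules hold: Σm=0, L=12 even, 3≤5≤7.
N = 11·5·11 = 605
Δ = 2!·8!·2!/13! = 1/38610
Racah Σ t=0..2: t=0:+1/2880 t=1:−1/576 t=2:+1/2880 = -1/960
⇒ 3j(5 2 5; 0 0 0)² = 10/429, sgn +1
Racah Σ t=2..2: t=2:+1/161280 = 1/161280
⇒ 3j(5 2 5; -5 2 3)² = 1/143, sgn +1
4πI² = N·(3j₀)²·(3jₘ)² = 50/507
I = +1·√(0.0986193/4π) = 0.08858824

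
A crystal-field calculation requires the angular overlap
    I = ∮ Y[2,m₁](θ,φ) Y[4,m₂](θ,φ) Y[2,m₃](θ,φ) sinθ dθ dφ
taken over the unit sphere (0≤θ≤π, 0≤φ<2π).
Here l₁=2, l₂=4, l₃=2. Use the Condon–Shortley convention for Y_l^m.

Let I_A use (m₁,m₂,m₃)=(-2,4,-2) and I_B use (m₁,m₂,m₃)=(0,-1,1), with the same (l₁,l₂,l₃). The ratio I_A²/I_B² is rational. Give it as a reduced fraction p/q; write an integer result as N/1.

l's match ⇒ only the (l;m) 3-j factors differ between A and B.
A: triangle coeff Δ(2,4,2) = 1/630; Σ_t [4,4]: t=4:+1/576 = 1/576; (3j)²=1/9 [(2 4 2; -2 4 -2)], sign=+1
B: triangle coeff Δ(2,4,2) = 1/630; Σ_t [2,2]: t=2:+1/24 = 1/24; (3j)²=1/21 [(2 4 2; 0 -1 1)], sign=-1
I_A²/I_B² = (1/9)/(1/21) = 7/3

7/3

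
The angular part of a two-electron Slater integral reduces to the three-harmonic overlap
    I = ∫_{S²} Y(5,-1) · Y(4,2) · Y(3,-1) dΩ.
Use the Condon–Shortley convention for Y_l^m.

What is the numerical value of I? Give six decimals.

0.106335

m-sum 0 ✓  L=12 even ✓  1≤3≤9 ✓
Π(2lᵢ+1) = 11×9×7 = 693
triangle coeff Δ(5,4,3) = 1/180180
Σ_t [2,4]: t=2:+1/576 t=3:−1/144 t=4:+1/576 = -1/288
(3j)²=20/1001 [(5 4 3; 0 0 0)], sign=+1
Σ_t [4,6]: t=4:+1/384 t=5:−1/720 t=6:+1/34560 = 43/34560
(3j)²=1849/180180 [(5 4 3; -1 2 -1)], sign=+1
⇒ 4πI² = 1849/13013
I = (+1)√(1849/13013/(4π)) = 0.10633465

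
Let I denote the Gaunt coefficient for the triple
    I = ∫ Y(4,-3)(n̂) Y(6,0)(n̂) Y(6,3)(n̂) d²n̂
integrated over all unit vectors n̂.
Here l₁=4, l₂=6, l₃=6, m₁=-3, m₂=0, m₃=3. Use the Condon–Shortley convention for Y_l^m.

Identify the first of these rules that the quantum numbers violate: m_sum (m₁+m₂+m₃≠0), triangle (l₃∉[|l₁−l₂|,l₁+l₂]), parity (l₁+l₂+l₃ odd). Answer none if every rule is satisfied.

none

azimuthal sum: -3 + 0 + 3 = 0  ✓
2 ≤ 6 ≤ 10 (triangle on l)  ✓
L = 4 + 6 + 6 = 16 (even)  ✓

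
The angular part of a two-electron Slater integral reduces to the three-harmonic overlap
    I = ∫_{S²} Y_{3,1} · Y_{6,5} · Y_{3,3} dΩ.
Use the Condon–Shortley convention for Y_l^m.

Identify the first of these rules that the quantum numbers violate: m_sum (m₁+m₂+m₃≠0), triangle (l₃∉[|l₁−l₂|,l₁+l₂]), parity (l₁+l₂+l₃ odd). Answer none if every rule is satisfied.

Σmᵢ = 9  ✗
l₃∈[|l₁−l₂|,l₁+l₂]=[3,9], have l₃=3
Σlᵢ = 12 ⇒ even

m_sum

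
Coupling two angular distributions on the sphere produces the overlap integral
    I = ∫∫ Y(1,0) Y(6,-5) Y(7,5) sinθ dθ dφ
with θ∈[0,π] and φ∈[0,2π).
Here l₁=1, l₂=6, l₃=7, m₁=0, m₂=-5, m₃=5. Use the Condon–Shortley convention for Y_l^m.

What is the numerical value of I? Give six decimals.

Rules hold: Σm=0, L=14 even, 5≤7≤7.
N = 3·13·15 = 585
Δ = 0!·2!·12!/15! = 1/1365
Racah Σ t=0..0: t=0:+1/518400 = 1/518400
⇒ 3j(1 6 7; 0 0 0)² = 7/195, sgn -1
Racah Σ t=0..0: t=0:+1/39916800 = 1/39916800
⇒ 3j(1 6 7; 0 -5 5)² = 8/455, sgn +1
4πI² = N·(3j₀)²·(3jₘ)² = 24/65
I = -1·√(0.369231/4π) = -0.17141310

-0.171413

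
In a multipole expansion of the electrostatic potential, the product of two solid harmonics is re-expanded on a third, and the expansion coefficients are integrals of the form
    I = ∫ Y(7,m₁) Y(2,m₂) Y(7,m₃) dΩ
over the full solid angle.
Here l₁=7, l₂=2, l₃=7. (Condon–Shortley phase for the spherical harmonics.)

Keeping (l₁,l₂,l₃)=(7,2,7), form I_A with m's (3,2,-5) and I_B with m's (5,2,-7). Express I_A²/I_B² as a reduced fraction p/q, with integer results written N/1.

396/91

l's match ⇒ only the (l;m) 3-j factors differ between A and B.
A: triangle coeff Δ(7,2,7) = 1/185640; Σ_t [2,2]: t=2:+1/29030400 = 1/29030400; (3j)²=99/7735 [(7 2 7; 3 2 -5)], sign=+1
B: triangle coeff Δ(7,2,7) = 1/185640; Σ_t [2,2]: t=2:+1/1916006400 = 1/1916006400; (3j)²=1/340 [(7 2 7; 5 2 -7)], sign=+1
I_A²/I_B² = (99/7735)/(1/340) = 396/91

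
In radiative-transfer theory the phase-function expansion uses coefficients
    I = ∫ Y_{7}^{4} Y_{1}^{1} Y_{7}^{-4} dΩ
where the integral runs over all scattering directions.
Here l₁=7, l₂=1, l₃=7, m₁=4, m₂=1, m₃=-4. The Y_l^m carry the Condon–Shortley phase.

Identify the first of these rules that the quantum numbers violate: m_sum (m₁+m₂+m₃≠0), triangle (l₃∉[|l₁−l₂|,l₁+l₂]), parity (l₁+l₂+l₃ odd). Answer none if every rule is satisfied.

m_sum

m₁+m₂+m₃ = 4 + 1 − 4 = 1  ✗
triangle: |7−1|=6 ≤ l₃=7 ≤ 7+1=8
parity: l₁+l₂+l₃ = 15 is odd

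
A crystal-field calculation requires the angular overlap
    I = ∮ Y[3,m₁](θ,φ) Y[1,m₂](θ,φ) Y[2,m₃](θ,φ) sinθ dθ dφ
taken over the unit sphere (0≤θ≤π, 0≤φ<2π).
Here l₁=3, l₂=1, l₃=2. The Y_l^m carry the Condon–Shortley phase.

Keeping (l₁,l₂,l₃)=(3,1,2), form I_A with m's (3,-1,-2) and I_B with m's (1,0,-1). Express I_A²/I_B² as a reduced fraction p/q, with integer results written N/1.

15/8

l's match ⇒ only the (l;m) 3-j factors differ between A and B.
A: triangle coeff Δ(3,1,2) = 1/105; Σ_t [0,0]: t=0:+1/48 = 1/48; (3j)²=1/7 [(3 1 2; 3 -1 -2)], sign=+1
B: triangle coeff Δ(3,1,2) = 1/105; Σ_t [1,1]: t=1:−1/6 = -1/6; (3j)²=8/105 [(3 1 2; 1 0 -1)], sign=+1
I_A²/I_B² = (1/7)/(8/105) = 15/8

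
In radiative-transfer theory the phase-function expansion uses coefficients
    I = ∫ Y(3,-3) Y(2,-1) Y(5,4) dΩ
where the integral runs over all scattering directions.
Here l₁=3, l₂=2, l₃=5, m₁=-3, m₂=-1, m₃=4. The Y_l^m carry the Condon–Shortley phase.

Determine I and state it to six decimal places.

Checks pass: Σm=0; 10 even; l₃=5∈[1,5].
(2·3+1)(2·2+1)(2·5+1) = 385
Δ: 0! 6! 4! / 11! → 1/2310
sum: t=0:+1/144 = 1/144
3j²(3 2 5; 0 0 0) = Δ·Π!·Σ² = 10/231  (sign -1)
sum: t=0:+1/4320 = 1/4320
3j²(3 2 5; -3 -1 4) = Δ·Π!·Σ² = 2/55  (sign -1)
combine: 4πI² = 385·10/231·2/55 = 20/33
take √, sign +1: I = 0.21961050

0.219610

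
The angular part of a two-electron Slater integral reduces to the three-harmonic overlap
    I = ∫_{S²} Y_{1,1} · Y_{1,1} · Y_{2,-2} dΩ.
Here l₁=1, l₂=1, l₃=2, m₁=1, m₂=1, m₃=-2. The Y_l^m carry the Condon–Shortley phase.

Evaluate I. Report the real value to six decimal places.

Checks pass: Σm=0; 4 even; l₃=2∈[0,2].
(2·1+1)(2·1+1)(2·2+1) = 45
Δ: 0! 2! 2! / 5! → 1/30
sum: t=0:+1/1 = 1/1
3j²(1 1 2; 0 0 0) = Δ·Π!·Σ² = 2/15  (sign +1)
sum: t=0:+1/4 = 1/4
3j²(1 1 2; 1 1 -2) = Δ·Π!·Σ² = 1/5  (sign +1)
combine: 4πI² = 45·2/15·1/5 = 6/5
take √, sign +1: I = 0.30901936

0.309019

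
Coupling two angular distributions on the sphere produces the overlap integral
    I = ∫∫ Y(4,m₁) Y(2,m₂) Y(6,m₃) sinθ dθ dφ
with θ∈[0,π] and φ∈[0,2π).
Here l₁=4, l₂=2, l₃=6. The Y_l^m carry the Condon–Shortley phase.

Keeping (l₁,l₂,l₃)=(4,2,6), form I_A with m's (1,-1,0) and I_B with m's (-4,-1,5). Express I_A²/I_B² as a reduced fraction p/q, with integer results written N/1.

8/11

l's match ⇒ only the (l;m) 3-j factors differ between A and B.
A: triangle coeff Δ(4,2,6) = 1/6435; Σ_t [0,0]: t=0:+1/4320 = 1/4320; (3j)²=8/429 [(4 2 6; 1 -1 0)], sign=+1
B: triangle coeff Δ(4,2,6) = 1/6435; Σ_t [0,0]: t=0:+1/241920 = 1/241920; (3j)²=1/39 [(4 2 6; -4 -1 5)], sign=-1
I_A²/I_B² = (8/429)/(1/39) = 8/11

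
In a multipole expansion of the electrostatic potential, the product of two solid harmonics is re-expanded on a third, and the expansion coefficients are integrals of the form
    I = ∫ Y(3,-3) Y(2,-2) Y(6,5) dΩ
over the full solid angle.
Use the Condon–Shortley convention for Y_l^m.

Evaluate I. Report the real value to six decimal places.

|3−2|≤6≤3+2 violated ⇒ I = 0

0.000000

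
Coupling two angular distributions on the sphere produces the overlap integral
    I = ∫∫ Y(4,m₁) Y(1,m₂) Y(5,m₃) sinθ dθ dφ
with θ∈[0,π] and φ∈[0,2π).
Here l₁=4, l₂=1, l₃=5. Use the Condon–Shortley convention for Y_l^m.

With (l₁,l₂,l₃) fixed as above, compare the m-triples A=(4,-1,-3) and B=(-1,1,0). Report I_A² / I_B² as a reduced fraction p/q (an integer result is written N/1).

1/10

Same 4,1,5: normalisation and zero-m 3j drop out of the ratio.
A: Δ: 0! 8! 2! / 11! → 1/495; sum: t=0:+1/80640 = 1/80640; 3j²(4 1 5; 4 -1 -3) = Δ·Π!·Σ² = 1/495  (sign +1)
B: Δ: 0! 8! 2! / 11! → 1/495; sum: t=0:+1/1440 = 1/1440; 3j²(4 1 5; -1 1 0) = Δ·Π!·Σ² = 2/99  (sign -1)
I_A²/I_B² = (1/495)/(2/99) = 1/10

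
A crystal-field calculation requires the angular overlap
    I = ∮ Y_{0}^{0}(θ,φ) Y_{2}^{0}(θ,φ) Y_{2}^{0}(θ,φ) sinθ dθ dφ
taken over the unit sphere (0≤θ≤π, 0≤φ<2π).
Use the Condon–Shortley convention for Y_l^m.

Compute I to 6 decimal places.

Checks pass: Σm=0; 4 even; l₃=2∈[2,2].
(2·0+1)(2·2+1)(2·2+1) = 25
Δ: 0! 0! 4! / 5! → 1/5
sum: t=0:+1/4 = 1/4
3j²(0 2 2; 0 0 0) = Δ·Π!·Σ² = 1/5  (sign +1)
(m-triple is (0,0,0) — same symbol as above.)
combine: 4πI² = 25·1/5·1/5 = 1/1
take √, sign +1: I = 0.28209479

0.282095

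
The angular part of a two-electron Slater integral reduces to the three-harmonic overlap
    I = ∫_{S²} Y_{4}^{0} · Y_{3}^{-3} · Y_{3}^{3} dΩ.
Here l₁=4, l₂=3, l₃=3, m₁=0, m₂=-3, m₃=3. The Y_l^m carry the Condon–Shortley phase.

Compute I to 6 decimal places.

-0.076935

Rules hold: Σm=0, L=10 even, 1≤3≤7.
N = 9·7·7 = 441
Δ = 4!·4!·2!/11! = 1/34650
Racah Σ t=1..3: t=1:−1/72 t=2:+1/16 t=3:−1/72 = 5/144
⇒ 3j(4 3 3; 0 0 0)² = 2/77, sgn -1
Racah Σ t=0..0: t=0:+1/1152 = 1/1152
⇒ 3j(4 3 3; 0 -3 3)² = 1/154, sgn +1
4πI² = N·(3j₀)²·(3jₘ)² = 9/121
I = -1·√(0.0743802/4π) = -0.07693494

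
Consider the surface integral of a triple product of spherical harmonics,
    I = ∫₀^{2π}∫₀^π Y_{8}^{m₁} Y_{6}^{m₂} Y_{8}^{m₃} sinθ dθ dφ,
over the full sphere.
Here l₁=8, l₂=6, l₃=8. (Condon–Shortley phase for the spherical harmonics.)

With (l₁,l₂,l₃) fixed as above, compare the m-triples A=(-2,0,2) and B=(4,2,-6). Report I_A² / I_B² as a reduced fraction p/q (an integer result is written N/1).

Same 8,6,8: normalisation and zero-m 3j drop out of the ratio.
A: Δ: 6! 10! 6! / 23! → 1/13742520792; sum: t=0:+1/1881169920000 t=1:−1/5225472000 t=2:+1/185794560 t=3:−1/39191040 t=4:+1/39813120 t=5:−1/207360000 t=6:+1/8957952000 = 11/134369280000; 3j²(8 6 8; -2 0 2) = Δ·Π!·Σ² = 1/579462  (sign +1)
B: Δ: 6! 10! 6! / 23! → 1/13742520792; sum: t=2:+1/2786918400 t=3:−1/1567641600 t=4:+1/8360755200 = -1/6270566400; 3j²(8 6 8; 4 2 -6) = Δ·Π!·Σ² = 80/22287  (sign -1)
I_A²/I_B² = (1/579462)/(80/22287) = 1/2080

1/2080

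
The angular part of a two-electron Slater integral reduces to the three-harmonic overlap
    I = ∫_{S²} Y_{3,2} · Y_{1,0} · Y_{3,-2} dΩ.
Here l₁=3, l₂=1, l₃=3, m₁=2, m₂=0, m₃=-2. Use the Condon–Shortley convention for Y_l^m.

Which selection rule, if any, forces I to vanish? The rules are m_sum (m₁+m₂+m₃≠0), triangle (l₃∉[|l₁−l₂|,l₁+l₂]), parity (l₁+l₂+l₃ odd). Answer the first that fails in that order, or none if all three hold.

parity

m₁+m₂+m₃ = 2 + 0 − 2 = 0  ✓
triangle: |3−1|=2 ≤ l₃=3 ≤ 3+1=4  ✓
parity: l₁+l₂+l₃ = 7 is odd  ✗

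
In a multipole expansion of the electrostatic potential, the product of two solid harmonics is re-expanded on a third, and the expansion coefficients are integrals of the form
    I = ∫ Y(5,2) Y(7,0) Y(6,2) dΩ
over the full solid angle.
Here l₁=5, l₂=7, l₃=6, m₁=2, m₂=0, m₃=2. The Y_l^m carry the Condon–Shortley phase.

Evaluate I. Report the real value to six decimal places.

m-sum = 2 + 0 + 2 = 4 ≠ 0 ⇒ I = 0

0.000000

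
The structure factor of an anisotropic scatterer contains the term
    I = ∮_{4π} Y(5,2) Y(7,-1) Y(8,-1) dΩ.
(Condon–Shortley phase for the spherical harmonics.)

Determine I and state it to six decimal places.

0.113387

Rules hold: Σm=0, L=20 even, 2≤8≤12.
N = 11·15·17 = 2805
Δ = 4!·6!·10!/21! = 1/814773960
Racah Σ t=0..4: t=0:+1/87091200 t=1:−1/4976640 t=2:+1/2073600 t=3:−1/4976640 t=4:+1/87091200 = 1/9676800
⇒ 3j(5 7 8; 0 0 0)² = 360/46189, sgn +1
Racah Σ t=0..3: t=0:+1/14929920 t=1:−1/4147200 t=2:+1/8294400 t=3:−1/130636800 = -1/16329600
⇒ 3j(5 7 8; 2 -1 -1)² = 1024/138567, sgn +1
4πI² = N·(3j₀)²·(3jₘ)² = 1843200/11408683
I = +1·√(0.161561/4π) = 0.11338707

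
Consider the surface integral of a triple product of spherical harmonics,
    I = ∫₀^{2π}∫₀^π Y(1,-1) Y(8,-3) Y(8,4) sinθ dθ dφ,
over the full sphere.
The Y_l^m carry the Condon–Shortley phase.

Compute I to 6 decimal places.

l₁+l₂+l₃=17 is odd: 3j(l;000)=0 ⇒ I=0

0.000000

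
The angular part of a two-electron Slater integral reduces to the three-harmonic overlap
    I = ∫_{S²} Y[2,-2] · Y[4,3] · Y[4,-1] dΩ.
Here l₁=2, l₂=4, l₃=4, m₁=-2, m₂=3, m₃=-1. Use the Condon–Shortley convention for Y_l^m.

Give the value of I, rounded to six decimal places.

Checks pass: Σm=0; 10 even; l₃=4∈[2,6].
(2·2+1)(2·4+1)(2·4+1) = 405
Δ: 2! 2! 6! / 11! → 1/13860
sum: t=0:+1/192 t=1:−1/36 t=2:+1/192 = -5/288
3j²(2 4 4; 0 0 0) = Δ·Π!·Σ² = 20/693  (sign -1)
sum: t=2:+1/480 = 1/480
3j²(2 4 4; -2 3 -1) = Δ·Π!·Σ² = 3/110  (sign -1)
combine: 4πI² = 405·20/693·3/110 = 270/847
take √, sign +1: I = 0.15927046

0.159270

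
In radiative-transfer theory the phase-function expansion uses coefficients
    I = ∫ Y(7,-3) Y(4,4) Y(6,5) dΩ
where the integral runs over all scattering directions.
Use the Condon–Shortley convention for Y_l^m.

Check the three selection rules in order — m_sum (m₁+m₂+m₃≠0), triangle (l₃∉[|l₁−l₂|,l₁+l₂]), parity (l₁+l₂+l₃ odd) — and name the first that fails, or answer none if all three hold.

m_sum

azimuthal sum: -3 + 4 + 5 = 6  ✗
3 ≤ 6 ≤ 11 (triangle on l)
L = 7 + 4 + 6 = 17 (odd)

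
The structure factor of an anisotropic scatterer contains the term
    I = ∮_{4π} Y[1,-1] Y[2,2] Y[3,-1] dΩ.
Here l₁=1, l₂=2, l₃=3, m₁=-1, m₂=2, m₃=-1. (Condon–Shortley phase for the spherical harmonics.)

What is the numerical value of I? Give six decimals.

-0.082589

Rules hold: Σm=0, L=6 even, 1≤3≤3.
N = 3·5·7 = 105
Δ = 0!·2!·4!/7! = 1/105
Racah Σ t=0..0: t=0:+1/4 = 1/4
⇒ 3j(1 2 3; 0 0 0)² = 3/35, sgn -1
Racah Σ t=0..0: t=0:+1/48 = 1/48
⇒ 3j(1 2 3; -1 2 -1)² = 1/105, sgn +1
4πI² = N·(3j₀)²·(3jₘ)² = 3/35
I = -1·√(0.0857143/4π) = -0.08258890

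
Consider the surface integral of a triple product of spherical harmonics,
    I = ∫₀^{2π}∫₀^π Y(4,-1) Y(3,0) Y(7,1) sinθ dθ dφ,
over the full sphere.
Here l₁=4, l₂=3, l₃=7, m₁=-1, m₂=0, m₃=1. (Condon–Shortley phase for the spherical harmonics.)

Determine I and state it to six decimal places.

Checks pass: Σm=0; 14 even; l₃=7∈[1,7].
(2·4+1)(2·3+1)(2·7+1) = 945
Δ: 0! 8! 6! / 15! → 1/45045
sum: t=0:+1/20736 = 1/20736
3j²(4 3 7; 0 0 0) = Δ·Π!·Σ² = 35/1287  (sign -1)
sum: t=0:+1/25920 = 1/25920
3j²(4 3 7; -1 0 1) = Δ·Π!·Σ² = 32/1287  (sign +1)
combine: 4πI² = 945·35/1287·32/1287 = 39200/61347
take √, sign -1: I = -0.22549735

-0.225497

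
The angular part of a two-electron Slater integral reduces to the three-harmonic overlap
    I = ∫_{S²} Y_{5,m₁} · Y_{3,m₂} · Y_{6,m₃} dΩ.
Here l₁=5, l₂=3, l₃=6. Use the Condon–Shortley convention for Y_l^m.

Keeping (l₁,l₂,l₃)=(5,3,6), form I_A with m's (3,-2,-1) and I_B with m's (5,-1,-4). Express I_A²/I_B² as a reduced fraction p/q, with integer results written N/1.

l's match ⇒ only the (l;m) 3-j factors differ between A and B.
A: triangle coeff Δ(5,3,6) = 1/675675; Σ_t [0,1]: t=0:+1/17280 t=1:−1/120960 = 1/20160; (3j)²=64/3003 [(5 3 6; 3 -2 -1)], sign=-1
B: triangle coeff Δ(5,3,6) = 1/675675; Σ_t [0,0]: t=0:+1/322560 = 1/322560; (3j)²=18/1001 [(5 3 6; 5 -1 -4)], sign=+1
I_A²/I_B² = (64/3003)/(18/1001) = 32/27

32/27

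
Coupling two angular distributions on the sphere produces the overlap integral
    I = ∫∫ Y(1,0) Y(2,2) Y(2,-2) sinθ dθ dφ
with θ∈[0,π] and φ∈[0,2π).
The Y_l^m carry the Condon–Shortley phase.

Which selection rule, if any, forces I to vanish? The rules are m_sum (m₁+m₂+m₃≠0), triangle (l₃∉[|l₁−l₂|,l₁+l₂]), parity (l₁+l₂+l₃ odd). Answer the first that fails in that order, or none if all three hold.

azimuthal sum: 0 + 2 − 2 = 0  ✓
1 ≤ 2 ≤ 3 (triangle on l)  ✓
L = 1 + 2 + 2 = 5 (odd)  ✗

parity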